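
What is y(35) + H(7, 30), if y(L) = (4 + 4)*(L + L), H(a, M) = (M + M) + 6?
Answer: 626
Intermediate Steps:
H(a, M) = 6 + 2*M (H(a, M) = 2*M + 6 = 6 + 2*M)
y(L) = 16*L (y(L) = 8*(2*L) = 16*L)
y(35) + H(7, 30) = 16*35 + (6 + 2*30) = 560 + (6 + 60) = 560 + 66 = 626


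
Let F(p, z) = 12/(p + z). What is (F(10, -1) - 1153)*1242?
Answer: -1430370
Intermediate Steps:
(F(10, -1) - 1153)*1242 = (12/(10 - 1) - 1153)*1242 = (12/9 - 1153)*1242 = (12*(1/9) - 1153)*1242 = (4/3 - 1153)*1242 = -3455/3*1242 = -1430370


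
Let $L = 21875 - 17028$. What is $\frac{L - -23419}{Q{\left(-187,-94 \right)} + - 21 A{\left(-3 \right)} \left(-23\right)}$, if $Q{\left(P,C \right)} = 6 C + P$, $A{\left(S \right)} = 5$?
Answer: $\frac{14133}{832} \approx 16.987$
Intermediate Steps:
$Q{\left(P,C \right)} = P + 6 C$
$L = 4847$ ($L = 21875 - 17028 = 4847$)
$\frac{L - -23419}{Q{\left(-187,-94 \right)} + - 21 A{\left(-3 \right)} \left(-23\right)} = \frac{4847 - -23419}{\left(-187 + 6 \left(-94\right)\right) + \left(-21\right) 5 \left(-23\right)} = \frac{4847 + 23419}{\left(-187 - 564\right) - -2415} = \frac{28266}{-751 + 2415} = \frac{28266}{1664} = 28266 \cdot \frac{1}{1664} = \frac{14133}{832}$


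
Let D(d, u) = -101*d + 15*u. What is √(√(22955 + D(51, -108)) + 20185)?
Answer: √(20185 + 34*√14) ≈ 142.52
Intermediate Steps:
√(√(22955 + D(51, -108)) + 20185) = √(√(22955 + (-101*51 + 15*(-108))) + 20185) = √(√(22955 + (-5151 - 1620)) + 20185) = √(√(22955 - 6771) + 20185) = √(√16184 + 20185) = √(34*√14 + 20185) = √(20185 + 34*√14)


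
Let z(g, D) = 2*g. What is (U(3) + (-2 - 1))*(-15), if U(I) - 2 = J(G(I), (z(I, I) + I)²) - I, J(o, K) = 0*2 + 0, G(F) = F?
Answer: 60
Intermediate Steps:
J(o, K) = 0 (J(o, K) = 0 + 0 = 0)
U(I) = 2 - I (U(I) = 2 + (0 - I) = 2 - I)
(U(3) + (-2 - 1))*(-15) = ((2 - 1*3) + (-2 - 1))*(-15) = ((2 - 3) - 3)*(-15) = (-1 - 3)*(-15) = -4*(-15) = 60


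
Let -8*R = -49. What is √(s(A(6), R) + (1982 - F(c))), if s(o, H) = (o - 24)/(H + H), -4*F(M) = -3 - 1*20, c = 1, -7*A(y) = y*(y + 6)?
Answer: 5*√758121/98 ≈ 44.424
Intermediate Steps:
A(y) = -y*(6 + y)/7 (A(y) = -y*(y + 6)/7 = -y*(6 + y)/7)
R = 49/8 (R = -⅛*(-49) = 49/8 ≈ 6.1250)
F(M) = 23/4 (F(M) = -(-3 - 1*20)/4 = -(-3 - 20)/4 = -¼*(-23) = 23/4)
s(o, H) = (-24 + o)/(2*H) (s(o, H) = (-24 + o)/((2*H)) = (-24 + o)*(1/(2*H)) = (-24 + o)/(2*H))
√(s(A(6), R) + (1982 - F(c))) = √((-24 - ⅐*6*(6 + 6))/(2*(49/8)) + (1982 - 1*23/4)) = √((½)*(8/49)*(-24 - ⅐*6*12) + (1982 - 23/4)) = √((½)*(8/49)*(-24 - 72/7) + 7905/4) = √((½)*(8/49)*(-240/7) + 7905/4) = √(-960/343 + 7905/4) = √(2707575/1372) = 5*√758121/98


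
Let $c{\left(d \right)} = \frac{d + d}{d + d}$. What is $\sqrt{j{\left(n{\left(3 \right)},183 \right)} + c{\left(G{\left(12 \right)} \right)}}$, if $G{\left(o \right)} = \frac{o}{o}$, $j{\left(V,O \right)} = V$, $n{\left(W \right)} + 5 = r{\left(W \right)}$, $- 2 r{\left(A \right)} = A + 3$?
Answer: $i \sqrt{7} \approx 2.6458 i$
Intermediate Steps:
$r{\left(A \right)} = - \frac{3}{2} - \frac{A}{2}$ ($r{\left(A \right)} = - \frac{A + 3}{2} = - \frac{3 + A}{2} = - \frac{3}{2} - \frac{A}{2}$)
$n{\left(W \right)} = - \frac{13}{2} - \frac{W}{2}$ ($n{\left(W \right)} = -5 - \left(\frac{3}{2} + \frac{W}{2}\right) = - \frac{13}{2} - \frac{W}{2}$)
$G{\left(o \right)} = 1$
$c{\left(d \right)} = 1$ ($c{\left(d \right)} = \frac{2 d}{2 d} = 2 d \frac{1}{2 d} = 1$)
$\sqrt{j{\left(n{\left(3 \right)},183 \right)} + c{\left(G{\left(12 \right)} \right)}} = \sqrt{\left(- \frac{13}{2} - \frac{3}{2}\right) + 1} = \sqrt{-8 + 1} = \sqrt{-7} = i \sqrt{7}$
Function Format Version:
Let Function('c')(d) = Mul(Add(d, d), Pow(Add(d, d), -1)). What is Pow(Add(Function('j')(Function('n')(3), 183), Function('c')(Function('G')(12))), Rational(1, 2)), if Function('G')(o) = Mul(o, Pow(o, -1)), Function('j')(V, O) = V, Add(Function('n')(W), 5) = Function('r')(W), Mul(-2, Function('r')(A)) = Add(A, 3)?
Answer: Mul(I, Pow(7, Rational(1, 2))) ≈ Mul(2.6458, I)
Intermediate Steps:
Function('r')(A) = Add(Rational(-3, 2), Mul(Rational(-1, 2), A)) (Function('r')(A) = Mul(Rational(-1, 2), Add(A, 3)) = Mul(Rational(-1, 2), Add(3, A)) = Add(Rational(-3, 2), Mul(Rational(-1, 2), A)))
Function('n')(W) = Add(Rational(-13, 2), Mul(Rational(-1, 2), W)) (Function('n')(W) = Add(-5, Add(Rational(-3, 2), Mul(Rational(-1, 2), W))) = Add(Rational(-13, 2), Mul(Rational(-1, 2), W)))
Function('G')(o) = 1
Function('c')(d) = 1 (Function('c')(d) = Mul(Mul(2, d), Pow(Mul(2, d), -1)) = Mul(Mul(2, d), Mul(Rational(1, 2), Pow(d, -1))) = 1)
Pow(Add(Function('j')(Function('n')(3), 183), Function('c')(Function('G')(12))), Rational(1, 2)) = Pow(Add(Add(Rational(-13, 2), Mul(Rational(-1, 2), 3)), 1), Rational(1, 2)) = Pow(Add(Add(Rational(-13, 2), Rational(-3, 2)), 1), Rational(1, 2)) = Pow(Add(-8, 1), Rational(1, 2)) = Pow(-7, Rational(1, 2)) = Mul(I, Pow(7, Rational(1, 2)))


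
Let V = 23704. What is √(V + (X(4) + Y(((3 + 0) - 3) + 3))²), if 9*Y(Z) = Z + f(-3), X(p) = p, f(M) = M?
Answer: 2*√5930 ≈ 154.01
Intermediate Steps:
Y(Z) = -⅓ + Z/9 (Y(Z) = (Z - 3)/9 = (-3 + Z)/9 = -⅓ + Z/9)
√(V + (X(4) + Y(((3 + 0) - 3) + 3))²) = √(23704 + (4 + (-⅓ + (((3 + 0) - 3) + 3)/9))²) = √(23704 + (4 + (-⅓ + ((3 - 3) + 3)/9))²) = √(23704 + (4 + (-⅓ + (0 + 3)/9))²) = √(23704 + (4 + (-⅓ + (⅑)*3))²) = √(23704 + (4 + (-⅓ + ⅓))²) = √(23704 + (4 + 0)²) = √(23704 + 4²) = √(23704 + 16) = √23720 = 2*√5930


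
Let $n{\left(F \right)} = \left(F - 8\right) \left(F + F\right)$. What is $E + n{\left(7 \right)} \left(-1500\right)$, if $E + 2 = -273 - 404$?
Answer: $20321$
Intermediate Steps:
$E = -679$ ($E = -2 - 677 = -679$)
$n{\left(F \right)} = 2 F \left(-8 + F\right)$ ($n{\left(F \right)} = \left(-8 + F\right) 2 F = 2 F \left(-8 + F\right)$)
$E + n{\left(7 \right)} \left(-1500\right) = -679 + 2 \cdot 7 \left(-8 + 7\right) \left(-1500\right) = -679 + 2 \cdot 7 \left(-1\right) \left(-1500\right) = -679 - -21000 = -679 + 21000 = 20321$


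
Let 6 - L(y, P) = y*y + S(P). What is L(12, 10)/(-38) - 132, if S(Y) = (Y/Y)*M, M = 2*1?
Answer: -2438/19 ≈ -128.32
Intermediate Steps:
M = 2
S(Y) = 2 (S(Y) = (Y/Y)*2 = 1*2 = 2)
L(y, P) = 4 - y² (L(y, P) = 6 - (y*y + 2) = 6 - (y² + 2) = 6 - (2 + y²) = 6 + (-2 - y²) = 4 - y²)
L(12, 10)/(-38) - 132 = (4 - 1*12²)/(-38) - 132 = -(4 - 1*144)/38 - 132 = -(4 - 144)/38 - 132 = -1/38*(-140) - 132 = 70/19 - 132 = -2438/19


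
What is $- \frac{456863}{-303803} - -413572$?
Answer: $\frac{125644871179}{303803} \approx 4.1357 \cdot 10^{5}$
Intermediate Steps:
$- \frac{456863}{-303803} - -413572 = \left(-456863\right) \left(- \frac{1}{303803}\right) + 413572 = \frac{456863}{303803} + 413572 = \frac{125644871179}{303803}$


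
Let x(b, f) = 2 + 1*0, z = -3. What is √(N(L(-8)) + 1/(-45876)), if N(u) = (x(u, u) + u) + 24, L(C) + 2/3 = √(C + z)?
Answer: √(1481018731 + 58461316*I*√11)/7646 ≈ 5.0439 + 0.32877*I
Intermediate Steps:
x(b, f) = 2 (x(b, f) = 2 + 0 = 2)
L(C) = -⅔ + √(-3 + C) (L(C) = -⅔ + √(C - 3) = -⅔ + √(-3 + C))
N(u) = 26 + u (N(u) = (2 + u) + 24 = 26 + u)
√(N(L(-8)) + 1/(-45876)) = √((26 + (-⅔ + √(-3 - 8))) + 1/(-45876)) = √((26 + (-⅔ + √(-11))) - 1/45876) = √((26 + (-⅔ + I*√11)) - 1/45876) = √((76/3 + I*√11) - 1/45876) = √(387397/15292 + I*√11)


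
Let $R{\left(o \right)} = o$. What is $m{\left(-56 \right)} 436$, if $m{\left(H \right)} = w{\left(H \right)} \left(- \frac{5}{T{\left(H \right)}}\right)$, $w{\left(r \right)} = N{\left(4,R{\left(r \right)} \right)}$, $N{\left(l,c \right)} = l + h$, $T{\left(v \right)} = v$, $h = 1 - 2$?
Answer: $\frac{1635}{14} \approx 116.79$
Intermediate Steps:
$h = -1$
$N{\left(l,c \right)} = -1 + l$ ($N{\left(l,c \right)} = l - 1 = -1 + l$)
$w{\left(r \right)} = 3$ ($w{\left(r \right)} = -1 + 4 = 3$)
$m{\left(H \right)} = - \frac{15}{H}$ ($m{\left(H \right)} = 3 \left(- \frac{5}{H}\right) = - \frac{15}{H}$)
$m{\left(-56 \right)} 436 = - \frac{15}{-56} \cdot 436 = \left(-15\right) \left(- \frac{1}{56}\right) 436 = \frac{15}{56} \cdot 436 = \frac{1635}{14}$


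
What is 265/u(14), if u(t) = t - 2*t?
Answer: -265/14 ≈ -18.929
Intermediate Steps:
u(t) = -t
265/u(14) = 265/((-1*14)) = 265/(-14) = 265*(-1/14) = -265/14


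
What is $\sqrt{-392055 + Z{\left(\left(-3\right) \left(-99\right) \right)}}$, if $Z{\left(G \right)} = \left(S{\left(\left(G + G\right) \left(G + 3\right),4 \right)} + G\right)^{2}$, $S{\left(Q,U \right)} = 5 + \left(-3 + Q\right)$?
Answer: $\sqrt{31861500946} \approx 1.785 \cdot 10^{5}$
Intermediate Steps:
$S{\left(Q,U \right)} = 2 + Q$
$Z{\left(G \right)} = \left(2 + G + 2 G \left(3 + G\right)\right)^{2}$ ($Z{\left(G \right)} = \left(\left(2 + \left(G + G\right) \left(G + 3\right)\right) + G\right)^{2} = \left(\left(2 + 2 G \left(3 + G\right)\right) + G\right)^{2} = \left(2 + G + 2 G \left(3 + G\right)\right)^{2}$)
$\sqrt{-392055 + Z{\left(\left(-3\right) \left(-99\right) \right)}} = \sqrt{-392055 + \left(2 - -297 + 2 \left(\left(-3\right) \left(-99\right)\right) \left(3 - -297\right)\right)^{2}} = \sqrt{-392055 + \left(2 + 297 + 2 \cdot 297 \left(3 + 297\right)\right)^{2}} = \sqrt{-392055 + \left(2 + 297 + 2 \cdot 297 \cdot 300\right)^{2}} = \sqrt{-392055 + \left(2 + 297 + 178200\right)^{2}} = \sqrt{-392055 + 178499^{2}} = \sqrt{-392055 + 31861893001} = \sqrt{31861500946}$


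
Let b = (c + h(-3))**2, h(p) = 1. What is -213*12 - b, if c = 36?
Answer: -3925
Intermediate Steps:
b = 1369 (b = (36 + 1)**2 = 37**2 = 1369)
-213*12 - b = -213*12 - 1*1369 = -2556 - 1369 = -3925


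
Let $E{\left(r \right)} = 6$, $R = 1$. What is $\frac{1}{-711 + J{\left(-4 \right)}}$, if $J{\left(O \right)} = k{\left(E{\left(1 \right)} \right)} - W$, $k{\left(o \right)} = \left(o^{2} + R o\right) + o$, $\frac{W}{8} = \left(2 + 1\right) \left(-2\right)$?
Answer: $- \frac{1}{615} \approx -0.001626$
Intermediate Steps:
$W = -48$ ($W = 8 \left(2 + 1\right) \left(-2\right) = 8 \cdot 3 \left(-2\right) = 8 \left(-6\right) = -48$)
$k{\left(o \right)} = o^{2} + 2 o$ ($k{\left(o \right)} = \left(o^{2} + 1 o\right) + o = \left(o^{2} + o\right) + o = \left(o + o^{2}\right) + o = o^{2} + 2 o$)
$J{\left(O \right)} = 96$ ($J{\left(O \right)} = 6 \left(2 + 6\right) - -48 = 6 \cdot 8 + 48 = 48 + 48 = 96$)
$\frac{1}{-711 + J{\left(-4 \right)}} = \frac{1}{-711 + 96} = \frac{1}{-615} = - \frac{1}{615}$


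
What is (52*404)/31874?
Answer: 10504/15937 ≈ 0.65909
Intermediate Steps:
(52*404)/31874 = 21008*(1/31874) = 10504/15937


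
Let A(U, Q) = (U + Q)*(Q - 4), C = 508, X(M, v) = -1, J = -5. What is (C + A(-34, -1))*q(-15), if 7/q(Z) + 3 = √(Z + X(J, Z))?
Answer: -14343/25 - 19124*I/25 ≈ -573.72 - 764.96*I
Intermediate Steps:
A(U, Q) = (-4 + Q)*(Q + U) (A(U, Q) = (Q + U)*(-4 + Q) = (-4 + Q)*(Q + U))
q(Z) = 7/(-3 + √(-1 + Z)) (q(Z) = 7/(-3 + √(Z - 1)) = 7/(-3 + √(-1 + Z)))
(C + A(-34, -1))*q(-15) = (508 + ((-1)² - 4*(-1) - 4*(-34) - 1*(-34)))*(7/(-3 + √(-1 - 15))) = (508 + (1 + 4 + 136 + 34))*(7/(-3 + √(-16))) = (508 + 175)*(7/(-3 + 4*I)) = 683*(7*((-3 - 4*I)/25)) = 683*(7*(-3 - 4*I)/25) = 4781*(-3 - 4*I)/25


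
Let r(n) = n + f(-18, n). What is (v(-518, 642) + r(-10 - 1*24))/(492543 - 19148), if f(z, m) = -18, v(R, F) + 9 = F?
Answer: 581/473395 ≈ 0.0012273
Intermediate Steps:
v(R, F) = -9 + F
r(n) = -18 + n (r(n) = n - 18 = -18 + n)
(v(-518, 642) + r(-10 - 1*24))/(492543 - 19148) = ((-9 + 642) + (-18 + (-10 - 1*24)))/(492543 - 19148) = (633 + (-18 + (-10 - 24)))/473395 = (633 + (-18 - 34))*(1/473395) = (633 - 52)*(1/473395) = 581*(1/473395) = 581/473395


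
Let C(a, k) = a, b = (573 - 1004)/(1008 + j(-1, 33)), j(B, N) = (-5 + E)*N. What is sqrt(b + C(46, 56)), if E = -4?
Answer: 5*sqrt(101989)/237 ≈ 6.7375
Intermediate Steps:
j(B, N) = -9*N (j(B, N) = (-5 - 4)*N = -9*N)
b = -431/711 (b = (573 - 1004)/(1008 - 9*33) = -431/(1008 - 297) = -431/711 ≈ -0.60619)
sqrt(b + C(46, 56)) = sqrt(-431/711 + 46) = sqrt(32275/711) = 5*sqrt(101989)/237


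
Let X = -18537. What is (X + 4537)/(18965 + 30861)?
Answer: -1000/3559 ≈ -0.28098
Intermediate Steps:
(X + 4537)/(18965 + 30861) = (-18537 + 4537)/(18965 + 30861) = -14000/49826 = -14000*1/49826 = -1000/3559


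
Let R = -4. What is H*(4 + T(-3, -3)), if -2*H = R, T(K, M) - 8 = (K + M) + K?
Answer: 6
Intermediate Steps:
T(K, M) = 8 + M + 2*K (T(K, M) = 8 + ((K + M) + K) = 8 + (M + 2*K) = 8 + M + 2*K)
H = 2 (H = -½*(-4) = 2)
H*(4 + T(-3, -3)) = 2*(4 + (8 - 3 + 2*(-3))) = 2*(4 + (8 - 3 - 6)) = 2*(4 - 1) = 2*3 = 6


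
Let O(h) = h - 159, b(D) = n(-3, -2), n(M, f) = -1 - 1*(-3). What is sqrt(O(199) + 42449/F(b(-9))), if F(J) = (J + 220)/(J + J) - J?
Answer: sqrt(9542046)/107 ≈ 28.869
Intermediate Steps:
n(M, f) = 2 (n(M, f) = -1 + 3 = 2)
b(D) = 2
O(h) = -159 + h
F(J) = -J + (220 + J)/(2*J) (F(J) = (220 + J)/((2*J)) - J = (220 + J)*(1/(2*J)) - J = (220 + J)/(2*J) - J = -J + (220 + J)/(2*J))
sqrt(O(199) + 42449/F(b(-9))) = sqrt((-159 + 199) + 42449/(1/2 - 1*2 + 110/2)) = sqrt(40 + 42449/(1/2 - 2 + 110*(1/2))) = sqrt(40 + 42449/(1/2 - 2 + 55)) = sqrt(40 + 42449/(107/2)) = sqrt(40 + 42449*(2/107)) = sqrt(40 + 84898/107) = sqrt(89178/107) = sqrt(9542046)/107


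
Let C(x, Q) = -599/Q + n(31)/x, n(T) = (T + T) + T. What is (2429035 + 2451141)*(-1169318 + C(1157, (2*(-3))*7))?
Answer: -19806940943058712/3471 ≈ -5.7064e+12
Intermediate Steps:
n(T) = 3*T (n(T) = 2*T + T = 3*T)
C(x, Q) = -599/Q + 93/x (C(x, Q) = -599/Q + (3*31)/x = -599/Q + 93/x)
(2429035 + 2451141)*(-1169318 + C(1157, (2*(-3))*7)) = (2429035 + 2451141)*(-1169318 + (-599/((2*(-3))*7) + 93/1157)) = 4880176*(-1169318 + (-599/((-6*7)) + 93*(1/1157))) = 4880176*(-1169318 + (-599/(-42) + 93/1157)) = 4880176*(-1169318 + (-599*(-1/42) + 93/1157)) = 4880176*(-1169318 + (599/42 + 93/1157)) = 4880176*(-1169318 + 696949/48594) = 4880176*(-56821141943/48594) = -19806940943058712/3471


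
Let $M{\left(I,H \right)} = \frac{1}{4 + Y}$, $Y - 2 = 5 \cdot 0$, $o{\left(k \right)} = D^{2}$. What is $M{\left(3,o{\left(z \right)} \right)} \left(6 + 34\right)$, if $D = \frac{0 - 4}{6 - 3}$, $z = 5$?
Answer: $\frac{20}{3} \approx 6.6667$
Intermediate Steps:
$D = - \frac{4}{3} \approx -1.3333$
$o{\left(k \right)} = \frac{16}{9}$ ($o{\left(k \right)} = \left(- \frac{4}{3}\right)^{2} = \frac{16}{9}$)
$Y = 2$ ($Y = 2 + 5 \cdot 0 = 2 + 0 = 2$)
$M{\left(I,H \right)} = \frac{1}{6}$ ($M{\left(I,H \right)} = \frac{1}{4 + 2} = \frac{1}{6}$)
$M{\left(3,o{\left(z \right)} \right)} \left(6 + 34\right) = \frac{6 + 34}{6} = \frac{1}{6} \cdot 40 = \frac{20}{3}$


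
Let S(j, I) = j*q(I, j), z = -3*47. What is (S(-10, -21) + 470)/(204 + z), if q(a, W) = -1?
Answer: 160/21 ≈ 7.6190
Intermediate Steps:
z = -141
S(j, I) = -j (S(j, I) = j*(-1) = -j)
(S(-10, -21) + 470)/(204 + z) = (-1*(-10) + 470)/(204 - 141) = (10 + 470)/63 = 480*(1/63) = 160/21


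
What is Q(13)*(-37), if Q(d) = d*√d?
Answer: -481*√13 ≈ -1734.3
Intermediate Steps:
Q(d) = d^(3/2)
Q(13)*(-37) = 13^(3/2)*(-37) = (13*√13)*(-37) = -481*√13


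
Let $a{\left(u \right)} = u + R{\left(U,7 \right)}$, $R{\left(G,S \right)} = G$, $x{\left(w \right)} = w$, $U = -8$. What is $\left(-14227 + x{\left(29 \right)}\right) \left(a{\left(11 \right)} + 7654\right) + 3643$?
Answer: $-108710443$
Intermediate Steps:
$a{\left(u \right)} = -8 + u$ ($a{\left(u \right)} = u - 8 = -8 + u$)
$\left(-14227 + x{\left(29 \right)}\right) \left(a{\left(11 \right)} + 7654\right) + 3643 = \left(-14227 + 29\right) \left(\left(-8 + 11\right) + 7654\right) + 3643 = - 14198 \left(3 + 7654\right) + 3643 = \left(-14198\right) 7657 + 3643 = -108714086 + 3643 = -108710443$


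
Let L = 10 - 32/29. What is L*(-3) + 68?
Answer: 1198/29 ≈ 41.310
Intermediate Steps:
L = 258/29 (L = 10 - 32*1/29 = 10 - 32/29 = 258/29 ≈ 8.8965)
L*(-3) + 68 = (258/29)*(-3) + 68 = -774/29 + 68 = 1198/29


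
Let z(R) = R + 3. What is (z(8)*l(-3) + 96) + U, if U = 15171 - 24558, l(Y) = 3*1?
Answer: -9258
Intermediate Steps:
z(R) = 3 + R
l(Y) = 3
U = -9387
(z(8)*l(-3) + 96) + U = ((3 + 8)*3 + 96) - 9387 = (11*3 + 96) - 9387 = (33 + 96) - 9387 = 129 - 9387 = -9258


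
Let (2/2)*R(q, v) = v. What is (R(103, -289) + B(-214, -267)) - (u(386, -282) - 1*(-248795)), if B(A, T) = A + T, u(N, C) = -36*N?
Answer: -235669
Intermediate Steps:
R(q, v) = v
(R(103, -289) + B(-214, -267)) - (u(386, -282) - 1*(-248795)) = (-289 + (-214 - 267)) - (-36*386 - 1*(-248795)) = (-289 - 481) - (-13896 + 248795) = -770 - 1*234899 = -770 - 234899 = -235669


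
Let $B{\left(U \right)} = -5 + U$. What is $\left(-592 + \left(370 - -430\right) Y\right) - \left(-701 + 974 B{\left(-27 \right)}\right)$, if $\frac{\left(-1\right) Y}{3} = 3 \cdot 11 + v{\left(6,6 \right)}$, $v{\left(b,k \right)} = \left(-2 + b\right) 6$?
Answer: $-105523$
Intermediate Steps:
$v{\left(b,k \right)} = -12 + 6 b$
$Y = -171$ ($Y = - 3 \left(3 \cdot 11 + \left(-12 + 6 \cdot 6\right)\right) = - 3 \left(33 + \left(-12 + 36\right)\right) = - 3 \left(33 + 24\right) = \left(-3\right) 57 = -171$)
$\left(-592 + \left(370 - -430\right) Y\right) - \left(-701 + 974 B{\left(-27 \right)}\right) = \left(-592 + \left(370 - -430\right) \left(-171\right)\right) - \left(-701 + 974 \left(-5 - 27\right)\right) = \left(-592 + \left(370 + 430\right) \left(-171\right)\right) + \left(\left(-974\right) \left(-32\right) + 701\right) = \left(-592 + 800 \left(-171\right)\right) + \left(31168 + 701\right) = \left(-592 - 136800\right) + 31869 = -137392 + 31869 = -105523$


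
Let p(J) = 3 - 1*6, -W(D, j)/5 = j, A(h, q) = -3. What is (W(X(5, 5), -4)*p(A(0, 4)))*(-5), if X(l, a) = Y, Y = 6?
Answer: 300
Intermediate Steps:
X(l, a) = 6
W(D, j) = -5*j
p(J) = -3 (p(J) = 3 - 6 = -3)
(W(X(5, 5), -4)*p(A(0, 4)))*(-5) = (-5*(-4)*(-3))*(-5) = (20*(-3))*(-5) = -60*(-5) = 300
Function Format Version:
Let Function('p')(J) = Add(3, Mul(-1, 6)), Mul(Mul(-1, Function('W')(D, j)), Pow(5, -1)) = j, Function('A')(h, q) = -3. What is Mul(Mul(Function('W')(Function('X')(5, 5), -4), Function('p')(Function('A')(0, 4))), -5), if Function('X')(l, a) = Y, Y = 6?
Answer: 300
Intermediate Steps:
Function('X')(l, a) = 6
Function('W')(D, j) = Mul(-5, j)
Function('p')(J) = -3 (Function('p')(J) = Add(3, -6) = -3)
Mul(Mul(Function('W')(Function('X')(5, 5), -4), Function('p')(Function('A')(0, 4))), -5) = Mul(Mul(Mul(-5, -4), -3), -5) = Mul(Mul(20, -3), -5) = Mul(-60, -5) = 300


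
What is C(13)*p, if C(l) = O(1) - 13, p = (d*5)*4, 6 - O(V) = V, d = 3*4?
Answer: -1920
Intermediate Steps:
d = 12
O(V) = 6 - V
p = 240 (p = (12*5)*4 = 60*4 = 240)
C(l) = -8 (C(l) = (6 - 1*1) - 13 = (6 - 1) - 13 = 5 - 13 = -8)
C(13)*p = -8*240 = -1920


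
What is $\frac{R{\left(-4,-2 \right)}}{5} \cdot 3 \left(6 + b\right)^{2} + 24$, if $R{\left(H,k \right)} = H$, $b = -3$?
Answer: $\frac{12}{5} \approx 2.4$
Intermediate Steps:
$\frac{R{\left(-4,-2 \right)}}{5} \cdot 3 \left(6 + b\right)^{2} + 24 = - \frac{4}{5} \cdot 3 \left(6 - 3\right)^{2} + 24 = \left(-4\right) \frac{1}{5} \cdot 3 \cdot 3^{2} + 24 = \left(- \frac{4}{5}\right) 3 \cdot 9 + 24 = \left(- \frac{12}{5}\right) 9 + 24 = - \frac{108}{5} + 24 = \frac{12}{5}$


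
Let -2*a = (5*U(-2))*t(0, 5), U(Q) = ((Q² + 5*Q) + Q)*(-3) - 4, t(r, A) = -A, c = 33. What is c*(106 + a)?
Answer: 11748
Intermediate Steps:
U(Q) = -4 - 18*Q - 3*Q² (U(Q) = (Q² + 6*Q)*(-3) - 4 = (-18*Q - 3*Q²) - 4 = -4 - 18*Q - 3*Q²)
a = 250 (a = -5*(-4 - 18*(-2) - 3*(-2)²)*(-1*5)/2 = -5*(-4 + 36 - 3*4)*(-5)/2 = -5*(-4 + 36 - 12)*(-5)/2 = -5*20*(-5)/2 = -50*(-5) = -½*(-500) = 250)
c*(106 + a) = 33*(106 + 250) = 33*356 = 11748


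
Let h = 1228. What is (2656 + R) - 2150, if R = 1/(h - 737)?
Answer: 248447/491 ≈ 506.00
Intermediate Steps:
R = 1/491 (R = 1/(1228 - 737) = 1/491 ≈ 0.0020367)
(2656 + R) - 2150 = (2656 + 1/491) - 2150 = 1304097/491 - 2150 = 248447/491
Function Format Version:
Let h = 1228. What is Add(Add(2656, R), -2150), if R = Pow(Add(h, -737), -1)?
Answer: Rational(248447, 491) ≈ 506.00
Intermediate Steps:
R = Rational(1, 491) (R = Pow(Add(1228, -737), -1) = Pow(491, -1) = Rational(1, 491) ≈ 0.0020367)
Add(Add(2656, R), -2150) = Add(Add(2656, Rational(1, 491)), -2150) = Add(Rational(1304097, 491), -2150) = Rational(248447, 491)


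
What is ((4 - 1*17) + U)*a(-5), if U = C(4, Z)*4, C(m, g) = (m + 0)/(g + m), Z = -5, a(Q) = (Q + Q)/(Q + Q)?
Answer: -29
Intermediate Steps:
a(Q) = 1 (a(Q) = (2*Q)/((2*Q)) = (2*Q)*(1/(2*Q)) = 1)
C(m, g) = m/(g + m)
U = -16 (U = (4/(-5 + 4))*4 = (4/(-1))*4 = (4*(-1))*4 = -4*4 = -16)
((4 - 1*17) + U)*a(-5) = ((4 - 1*17) - 16)*1 = ((4 - 17) - 16)*1 = (-13 - 16)*1 = -29*1 = -29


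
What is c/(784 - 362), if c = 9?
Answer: 9/422 ≈ 0.021327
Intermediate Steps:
c/(784 - 362) = 9/(784 - 362) = 9/422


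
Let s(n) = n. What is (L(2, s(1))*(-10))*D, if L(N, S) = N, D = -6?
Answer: 120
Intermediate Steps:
(L(2, s(1))*(-10))*D = (2*(-10))*(-6) = -20*(-6) = 120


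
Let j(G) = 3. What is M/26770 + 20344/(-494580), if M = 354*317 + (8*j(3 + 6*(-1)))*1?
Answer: 1374200987/330997665 ≈ 4.1517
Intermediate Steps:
M = 112242 (M = 354*317 + (8*3)*1 = 112218 + 24*1 = 112218 + 24 = 112242)
M/26770 + 20344/(-494580) = 112242/26770 + 20344/(-494580) = 112242*(1/26770) + 20344*(-1/494580) = 56121/13385 - 5086/123645 = 1374200987/330997665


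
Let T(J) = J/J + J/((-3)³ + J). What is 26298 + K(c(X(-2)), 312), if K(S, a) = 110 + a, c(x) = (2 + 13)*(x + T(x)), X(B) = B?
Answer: 26720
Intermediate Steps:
T(J) = 1 + J/(-27 + J)
c(x) = 15*x + 15*(-27 + 2*x)/(-27 + x) (c(x) = (2 + 13)*(x + (-27 + 2*x)/(-27 + x)) = 15*(x + (-27 + 2*x)/(-27 + x)) = 15*x + 15*(-27 + 2*x)/(-27 + x))
26298 + K(c(X(-2)), 312) = 26298 + (110 + 312) = 26298 + 422 = 26720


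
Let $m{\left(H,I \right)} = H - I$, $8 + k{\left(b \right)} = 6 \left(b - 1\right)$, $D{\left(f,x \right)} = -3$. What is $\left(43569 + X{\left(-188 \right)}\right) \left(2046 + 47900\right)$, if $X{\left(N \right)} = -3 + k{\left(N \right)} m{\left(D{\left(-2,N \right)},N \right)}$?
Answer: $-8376143984$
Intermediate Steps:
$k{\left(b \right)} = -14 + 6 b$ ($k{\left(b \right)} = -8 + 6 \left(b - 1\right) = -8 + 6 \left(-1 + b\right) = -8 + \left(-6 + 6 b\right) = -14 + 6 b$)
$X{\left(N \right)} = -3 + \left(-14 + 6 N\right) \left(-3 - N\right)$
$\left(43569 + X{\left(-188 \right)}\right) \left(2046 + 47900\right) = \left(43569 - \left(-791 + 212064\right)\right) \left(2046 + 47900\right) = \left(43569 + \left(39 - 212064 + 752\right)\right) 49946 = \left(43569 - 211273\right) 49946 = \left(-167704\right) 49946 = -8376143984$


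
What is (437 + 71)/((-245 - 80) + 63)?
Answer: -254/131 ≈ -1.9389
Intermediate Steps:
(437 + 71)/((-245 - 80) + 63) = 508/(-325 + 63) = 508/(-262) = 508*(-1/262) = -254/131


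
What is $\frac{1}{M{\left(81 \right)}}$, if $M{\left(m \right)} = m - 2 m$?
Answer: $- \frac{1}{81} \approx -0.012346$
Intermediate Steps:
$M{\left(m \right)} = - m$ ($M{\left(m \right)} = m - 2 m = - m$)
$\frac{1}{M{\left(81 \right)}} = \frac{1}{\left(-1\right) 81} = \frac{1}{-81} = - \frac{1}{81}$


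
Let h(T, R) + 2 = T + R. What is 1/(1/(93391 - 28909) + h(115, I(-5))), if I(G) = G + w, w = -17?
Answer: 64482/5867863 ≈ 0.010989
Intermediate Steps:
I(G) = -17 + G (I(G) = G - 17 = -17 + G)
h(T, R) = -2 + R + T (h(T, R) = -2 + (T + R) = -2 + (R + T) = -2 + R + T)
1/(1/(93391 - 28909) + h(115, I(-5))) = 1/(1/(93391 - 28909) + (-2 + (-17 - 5) + 115)) = 1/(1/64482 + (-2 - 22 + 115)) = 1/(1/64482 + 91) = 1/(5867863/64482) = 64482/5867863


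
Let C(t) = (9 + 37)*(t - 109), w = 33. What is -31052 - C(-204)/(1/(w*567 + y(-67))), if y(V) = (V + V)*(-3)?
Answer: 275157922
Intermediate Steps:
C(t) = -5014 + 46*t (C(t) = 46*(-109 + t) = -5014 + 46*t)
y(V) = -6*V (y(V) = (2*V)*(-3) = -6*V)
-31052 - C(-204)/(1/(w*567 + y(-67))) = -31052 - (-5014 + 46*(-204))/(1/(33*567 - 6*(-67))) = -31052 - (-5014 - 9384)/(1/(18711 + 402)) = -31052 - (-14398)/(1/19113) = -31052 - (-14398)/1/19113 = -31052 - (-14398)*19113 = -31052 - 1*(-275188974) = -31052 + 275188974 = 275157922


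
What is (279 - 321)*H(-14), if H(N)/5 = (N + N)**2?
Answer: -164640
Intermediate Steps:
H(N) = 20*N**2 (H(N) = 5*(N + N)**2 = 5*(2*N)**2 = 5*(4*N**2) = 20*N**2)
(279 - 321)*H(-14) = (279 - 321)*(20*(-14)**2) = -840*196 = -42*3920 = -164640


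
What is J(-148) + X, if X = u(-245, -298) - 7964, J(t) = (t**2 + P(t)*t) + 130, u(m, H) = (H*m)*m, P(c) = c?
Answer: -17851476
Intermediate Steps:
u(m, H) = H*m**2
J(t) = 130 + 2*t**2 (J(t) = (t**2 + t*t) + 130 = (t**2 + t**2) + 130 = 2*t**2 + 130 = 130 + 2*t**2)
X = -17895414 (X = -298*(-245)**2 - 7964 = -298*60025 - 1*7964 = -17887450 - 7964 = -17895414)
J(-148) + X = (130 + 2*(-148)**2) - 17895414 = (130 + 2*21904) - 17895414 = (130 + 43808) - 17895414 = 43938 - 17895414 = -17851476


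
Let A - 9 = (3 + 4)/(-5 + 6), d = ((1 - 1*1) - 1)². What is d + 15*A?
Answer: 241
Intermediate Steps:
d = 1 (d = ((1 - 1) - 1)² = (0 - 1)² = (-1)² = 1)
A = 16 (A = 9 + (3 + 4)/(-5 + 6) = 9 + 7/1 = 9 + 7*1 = 9 + 7 = 16)
d + 15*A = 1 + 15*16 = 1 + 240 = 241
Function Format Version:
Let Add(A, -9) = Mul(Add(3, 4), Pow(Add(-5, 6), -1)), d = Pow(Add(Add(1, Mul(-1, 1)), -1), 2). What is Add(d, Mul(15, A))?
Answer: 241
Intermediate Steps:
d = 1 (d = Pow(Add(Add(1, -1), -1), 2) = Pow(Add(0, -1), 2) = Pow(-1, 2) = 1)
A = 16 (A = Add(9, Mul(Add(3, 4), Pow(Add(-5, 6), -1))) = Add(9, Mul(7, Pow(1, -1))) = Add(9, Mul(7, 1)) = Add(9, 7) = 16)
Add(d, Mul(15, A)) = Add(1, Mul(15, 16)) = Add(1, 240) = 241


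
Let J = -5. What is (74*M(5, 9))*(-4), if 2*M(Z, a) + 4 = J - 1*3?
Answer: 1776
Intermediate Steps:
M(Z, a) = -6 (M(Z, a) = -2 + (-5 - 1*3)/2 = -2 + (-5 - 3)/2 = -2 + (½)*(-8) = -2 - 4 = -6)
(74*M(5, 9))*(-4) = (74*(-6))*(-4) = -444*(-4) = 1776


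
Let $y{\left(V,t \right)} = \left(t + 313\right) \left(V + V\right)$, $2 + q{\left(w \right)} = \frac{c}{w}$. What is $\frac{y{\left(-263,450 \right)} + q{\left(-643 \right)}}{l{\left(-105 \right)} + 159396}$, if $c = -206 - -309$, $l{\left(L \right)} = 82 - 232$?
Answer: $- \frac{258061723}{102395178} \approx -2.5203$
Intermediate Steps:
$l{\left(L \right)} = -150$
$c = 103$ ($c = -206 + 309 = 103$)
$q{\left(w \right)} = -2 + \frac{103}{w}$
$y{\left(V,t \right)} = 2 V \left(313 + t\right)$ ($y{\left(V,t \right)} = \left(313 + t\right) 2 V = 2 V \left(313 + t\right)$)
$\frac{y{\left(-263,450 \right)} + q{\left(-643 \right)}}{l{\left(-105 \right)} + 159396} = \frac{2 \left(-263\right) \left(313 + 450\right) - \left(2 - \frac{103}{-643}\right)}{-150 + 159396} = \frac{2 \left(-263\right) 763 + \left(-2 + 103 \left(- \frac{1}{643}\right)\right)}{159246} = \left(-401338 - \frac{1389}{643}\right) \frac{1}{159246} = \left(- \frac{258061723}{643}\right) \frac{1}{159246} = - \frac{258061723}{102395178}$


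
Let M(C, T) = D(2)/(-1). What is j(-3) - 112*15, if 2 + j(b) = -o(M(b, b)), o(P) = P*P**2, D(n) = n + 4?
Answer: -1466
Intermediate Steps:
D(n) = 4 + n
M(C, T) = -6 (M(C, T) = (4 + 2)/(-1) = 6*(-1) = -6)
o(P) = P**3
j(b) = 214 (j(b) = -2 - 1*(-6)**3 = -2 - 1*(-216) = -2 + 216 = 214)
j(-3) - 112*15 = 214 - 112*15 = 214 - 1680 = -1466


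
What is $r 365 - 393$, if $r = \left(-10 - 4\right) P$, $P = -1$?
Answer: $4717$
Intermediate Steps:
$r = 14$ ($r = \left(-10 - 4\right) \left(-1\right) = \left(-14\right) \left(-1\right) = 14$)
$r 365 - 393 = 14 \cdot 365 - 393 = 5110 - 393 = 4717$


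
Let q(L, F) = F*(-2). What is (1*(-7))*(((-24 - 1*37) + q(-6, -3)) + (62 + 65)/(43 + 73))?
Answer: 43771/116 ≈ 377.34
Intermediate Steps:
q(L, F) = -2*F
(1*(-7))*(((-24 - 1*37) + q(-6, -3)) + (62 + 65)/(43 + 73)) = (1*(-7))*(((-24 - 1*37) - 2*(-3)) + (62 + 65)/(43 + 73)) = -7*(((-24 - 37) + 6) + 127/116) = -7*((-61 + 6) + 127*(1/116)) = -7*(-55 + 127/116) = -7*(-6253/116) = 43771/116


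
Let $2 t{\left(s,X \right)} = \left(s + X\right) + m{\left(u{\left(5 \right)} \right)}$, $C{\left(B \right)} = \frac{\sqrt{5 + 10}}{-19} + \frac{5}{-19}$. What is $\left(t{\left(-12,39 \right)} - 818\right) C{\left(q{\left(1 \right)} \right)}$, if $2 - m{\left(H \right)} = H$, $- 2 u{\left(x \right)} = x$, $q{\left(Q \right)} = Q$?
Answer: $\frac{16045}{76} + \frac{3209 \sqrt{15}}{76} \approx 374.65$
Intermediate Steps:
$C{\left(B \right)} = - \frac{5}{19} - \frac{\sqrt{15}}{19}$ ($C{\left(B \right)} = \sqrt{15} \left(- \frac{1}{19}\right) + 5 \left(- \frac{1}{19}\right) = - \frac{\sqrt{15}}{19} - \frac{5}{19} = - \frac{5}{19} - \frac{\sqrt{15}}{19}$)
$u{\left(x \right)} = - \frac{x}{2}$
$m{\left(H \right)} = 2 - H$
$t{\left(s,X \right)} = \frac{9}{4} + \frac{X}{2} + \frac{s}{2}$ ($t{\left(s,X \right)} = \frac{\left(s + X\right) - \left(-2 - \frac{5}{2}\right)}{2} = \frac{\left(X + s\right) + \left(2 - - \frac{5}{2}\right)}{2} = \frac{\left(X + s\right) + \left(2 + \frac{5}{2}\right)}{2} = \frac{\left(X + s\right) + \frac{9}{2}}{2} = \frac{\frac{9}{2} + X + s}{2} = \frac{9}{4} + \frac{X}{2} + \frac{s}{2}$)
$\left(t{\left(-12,39 \right)} - 818\right) C{\left(q{\left(1 \right)} \right)} = \left(\left(\frac{9}{4} + \frac{1}{2} \cdot 39 + \frac{1}{2} \left(-12\right)\right) - 818\right) \left(- \frac{5}{19} - \frac{\sqrt{15}}{19}\right) = \left(\left(\frac{9}{4} + \frac{39}{2} - 6\right) - 818\right) \left(- \frac{5}{19} - \frac{\sqrt{15}}{19}\right) = \left(\frac{63}{4} - 818\right) \left(- \frac{5}{19} - \frac{\sqrt{15}}{19}\right) = - \frac{3209 \left(- \frac{5}{19} - \frac{\sqrt{15}}{19}\right)}{4} = \frac{16045}{76} + \frac{3209 \sqrt{15}}{76}$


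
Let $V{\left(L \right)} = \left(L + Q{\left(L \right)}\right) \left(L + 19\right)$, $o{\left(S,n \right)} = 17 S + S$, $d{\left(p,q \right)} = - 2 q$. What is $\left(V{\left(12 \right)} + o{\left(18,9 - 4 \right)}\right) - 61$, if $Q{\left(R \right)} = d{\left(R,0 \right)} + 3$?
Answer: $728$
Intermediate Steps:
$o{\left(S,n \right)} = 18 S$
$Q{\left(R \right)} = 3$ ($Q{\left(R \right)} = \left(-2\right) 0 + 3 = 0 + 3 = 3$)
$V{\left(L \right)} = \left(3 + L\right) \left(19 + L\right)$ ($V{\left(L \right)} = \left(L + 3\right) \left(L + 19\right) = \left(3 + L\right) \left(19 + L\right)$)
$\left(V{\left(12 \right)} + o{\left(18,9 - 4 \right)}\right) - 61 = \left(\left(57 + 12^{2} + 22 \cdot 12\right) + 18 \cdot 18\right) - 61 = \left(\left(57 + 144 + 264\right) + 324\right) - 61 = \left(465 + 324\right) - 61 = 789 - 61 = 728$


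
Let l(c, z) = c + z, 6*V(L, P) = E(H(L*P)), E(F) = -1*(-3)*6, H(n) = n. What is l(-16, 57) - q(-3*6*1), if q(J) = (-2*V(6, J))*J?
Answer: -67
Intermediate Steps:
E(F) = 18 (E(F) = 3*6 = 18)
V(L, P) = 3 (V(L, P) = (1/6)*18 = 3)
q(J) = -6*J (q(J) = (-2*3)*J = -6*J)
l(-16, 57) - q(-3*6*1) = (-16 + 57) - (-6)*-3*6*1 = 41 - (-6)*(-18*1) = 41 - (-6)*(-18) = 41 - 1*108 = 41 - 108 = -67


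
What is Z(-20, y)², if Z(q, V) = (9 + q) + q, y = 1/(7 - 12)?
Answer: 961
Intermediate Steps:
y = -⅕ (y = 1/(-5) = -⅕ ≈ -0.20000)
Z(q, V) = 9 + 2*q
Z(-20, y)² = (9 + 2*(-20))² = (9 - 40)² = (-31)² = 961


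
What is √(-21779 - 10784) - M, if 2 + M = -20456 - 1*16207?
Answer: 36665 + I*√32563 ≈ 36665.0 + 180.45*I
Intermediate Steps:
M = -36665 (M = -2 + (-20456 - 1*16207) = -2 + (-20456 - 16207) = -2 - 36663 = -36665)
√(-21779 - 10784) - M = √(-21779 - 10784) - 1*(-36665) = √(-32563) + 36665 = I*√32563 + 36665 = 36665 + I*√32563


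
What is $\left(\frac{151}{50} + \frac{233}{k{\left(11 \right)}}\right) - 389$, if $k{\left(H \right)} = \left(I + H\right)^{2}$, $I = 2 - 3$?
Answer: $- \frac{7673}{20} \approx -383.65$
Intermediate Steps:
$I = -1$ ($I = 2 - 3 = -1$)
$k{\left(H \right)} = \left(-1 + H\right)^{2}$
$\left(\frac{151}{50} + \frac{233}{k{\left(11 \right)}}\right) - 389 = \left(\frac{151}{50} + \frac{233}{\left(-1 + 11\right)^{2}}\right) - 389 = \left(151 \cdot \frac{1}{50} + \frac{233}{10^{2}}\right) - 389 = \left(\frac{151}{50} + \frac{233}{100}\right) - 389 = \frac{107}{20} - 389 = - \frac{7673}{20}$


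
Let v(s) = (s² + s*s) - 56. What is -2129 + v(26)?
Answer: -833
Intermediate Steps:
v(s) = -56 + 2*s² (v(s) = (s² + s²) - 56 = 2*s² - 56 = -56 + 2*s²)
-2129 + v(26) = -2129 + (-56 + 2*26²) = -2129 + (-56 + 2*676) = -2129 + (-56 + 1352) = -2129 + 1296 = -833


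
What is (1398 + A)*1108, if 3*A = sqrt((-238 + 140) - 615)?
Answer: 1548984 + 1108*I*sqrt(713)/3 ≈ 1.549e+6 + 9862.0*I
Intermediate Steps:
A = I*sqrt(713)/3 (A = sqrt((-238 + 140) - 615)/3 = sqrt(-98 - 615)/3 = sqrt(-713)/3 = (I*sqrt(713))/3 = I*sqrt(713)/3 ≈ 8.9007*I)
(1398 + A)*1108 = (1398 + I*sqrt(713)/3)*1108 = 1548984 + 1108*I*sqrt(713)/3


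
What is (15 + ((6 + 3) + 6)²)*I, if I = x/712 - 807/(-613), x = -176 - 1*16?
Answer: 13706640/54557 ≈ 251.24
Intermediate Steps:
x = -192 (x = -176 - 16 = -192)
I = 57111/54557 (I = -192/712 - 807/(-613) = -192*1/712 - 807*(-1/613) = -24/89 + 807/613 = 57111/54557 ≈ 1.0468)
(15 + ((6 + 3) + 6)²)*I = (15 + ((6 + 3) + 6)²)*(57111/54557) = (15 + (9 + 6)²)*(57111/54557) = (15 + 15²)*(57111/54557) = (15 + 225)*(57111/54557) = 240*(57111/54557) = 13706640/54557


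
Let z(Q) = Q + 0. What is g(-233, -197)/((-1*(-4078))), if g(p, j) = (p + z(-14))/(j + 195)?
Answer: 247/8156 ≈ 0.030284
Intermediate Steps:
z(Q) = Q
g(p, j) = (-14 + p)/(195 + j) (g(p, j) = (p - 14)/(j + 195) = (-14 + p)/(195 + j))
g(-233, -197)/((-1*(-4078))) = ((-14 - 233)/(195 - 197))/((-1*(-4078))) = (-247/(-2))/4078 = -1/2*(-247)*(1/4078) = (247/2)*(1/4078) = 247/8156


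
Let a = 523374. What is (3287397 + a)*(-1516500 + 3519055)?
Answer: 7631278519905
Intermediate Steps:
(3287397 + a)*(-1516500 + 3519055) = (3287397 + 523374)*(-1516500 + 3519055) = 3810771*2002555 = 7631278519905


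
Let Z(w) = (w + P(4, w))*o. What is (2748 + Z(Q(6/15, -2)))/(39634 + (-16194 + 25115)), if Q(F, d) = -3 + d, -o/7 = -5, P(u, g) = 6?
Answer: 2783/48555 ≈ 0.057316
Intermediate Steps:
o = 35 (o = -7*(-5) = 35)
Z(w) = 210 + 35*w (Z(w) = (w + 6)*35 = (6 + w)*35 = 210 + 35*w)
(2748 + Z(Q(6/15, -2)))/(39634 + (-16194 + 25115)) = (2748 + (210 + 35*(-3 - 2)))/(39634 + (-16194 + 25115)) = (2748 + (210 + 35*(-5)))/(39634 + 8921) = (2748 + (210 - 175))/48555 = (2748 + 35)*(1/48555) = 2783*(1/48555) = 2783/48555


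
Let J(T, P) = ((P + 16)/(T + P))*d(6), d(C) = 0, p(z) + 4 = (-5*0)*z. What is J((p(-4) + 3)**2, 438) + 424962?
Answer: 424962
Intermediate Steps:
p(z) = -4 (p(z) = -4 + (-5*0)*z = -4 + 0*z = -4 + 0 = -4)
J(T, P) = 0 (J(T, P) = ((P + 16)/(T + P))*0 = ((16 + P)/(P + T))*0 = 0)
J((p(-4) + 3)**2, 438) + 424962 = 0 + 424962 = 424962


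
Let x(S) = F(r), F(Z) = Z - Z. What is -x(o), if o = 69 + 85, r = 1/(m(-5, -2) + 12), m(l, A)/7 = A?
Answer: 0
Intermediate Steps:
m(l, A) = 7*A
r = -½ (r = 1/(7*(-2) + 12) = 1/(-14 + 12) = 1/(-2) = -½ ≈ -0.50000)
F(Z) = 0
o = 154
x(S) = 0
-x(o) = -1*0 = 0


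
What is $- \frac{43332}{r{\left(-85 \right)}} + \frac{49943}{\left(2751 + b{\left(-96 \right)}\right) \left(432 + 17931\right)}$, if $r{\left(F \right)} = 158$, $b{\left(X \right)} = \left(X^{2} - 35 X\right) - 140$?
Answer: $- \frac{6042185890249}{22031431599} \approx -274.25$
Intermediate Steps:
$b{\left(X \right)} = -140 + X^{2} - 35 X$
$- \frac{43332}{r{\left(-85 \right)}} + \frac{49943}{\left(2751 + b{\left(-96 \right)}\right) \left(432 + 17931\right)} = - \frac{43332}{158} + \frac{49943}{\left(2751 - \left(-3220 - 9216\right)\right) \left(432 + 17931\right)} = \left(-43332\right) \frac{1}{158} + \frac{49943}{\left(2751 + \left(-140 + 9216 + 3360\right)\right) 18363} = - \frac{21666}{79} + \frac{49943}{\left(2751 + 12436\right) 18363} = - \frac{21666}{79} + \frac{49943}{15187 \cdot 18363} = - \frac{21666}{79} + \frac{49943}{278878881} = - \frac{6042185890249}{22031431599}$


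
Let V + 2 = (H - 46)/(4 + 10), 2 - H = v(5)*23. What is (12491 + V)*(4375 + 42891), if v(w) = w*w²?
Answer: 580450113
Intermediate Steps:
v(w) = w³
H = -2873 (H = 2 - 5³*23 = 2 - 125*23 = 2 - 1*2875 = 2 - 2875 = -2873)
V = -421/2 (V = -2 + (-2873 - 46)/(4 + 10) = -2 - 2919/14 = -2 - 2919*1/14 = -2 - 417/2 = -421/2 ≈ -210.50)
(12491 + V)*(4375 + 42891) = (12491 - 421/2)*(4375 + 42891) = (24561/2)*47266 = 580450113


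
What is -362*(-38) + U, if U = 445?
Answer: 14201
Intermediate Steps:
-362*(-38) + U = -362*(-38) + 445 = 13756 + 445 = 14201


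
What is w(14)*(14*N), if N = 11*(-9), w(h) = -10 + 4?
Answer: 8316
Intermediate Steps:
w(h) = -6
N = -99
w(14)*(14*N) = -84*(-99) = -6*(-1386) = 8316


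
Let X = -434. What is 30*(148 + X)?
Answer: -8580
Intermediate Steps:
30*(148 + X) = 30*(148 - 434) = 30*(-286) = -8580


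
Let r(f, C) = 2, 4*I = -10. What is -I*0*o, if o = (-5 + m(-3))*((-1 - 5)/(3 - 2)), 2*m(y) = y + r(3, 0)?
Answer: 0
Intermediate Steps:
I = -5/2 (I = (¼)*(-10) = -5/2 ≈ -2.5000)
m(y) = 1 + y/2 (m(y) = (y + 2)/2 = (2 + y)/2 = 1 + y/2)
o = 33 (o = (-5 + (1 + (½)*(-3)))*((-1 - 5)/(3 - 2)) = (-5 + (1 - 3/2))*(-6/1) = (-5 - ½)*(-6*1) = -11/2*(-6) = 33)
-I*0*o = -(-5/2*0)*33 = -0*33 = -1*0 = 0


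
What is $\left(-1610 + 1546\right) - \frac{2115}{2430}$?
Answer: $- \frac{3503}{54} \approx -64.87$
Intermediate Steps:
$\left(-1610 + 1546\right) - \frac{2115}{2430} = -64 - \frac{47}{54} = - \frac{3503}{54}$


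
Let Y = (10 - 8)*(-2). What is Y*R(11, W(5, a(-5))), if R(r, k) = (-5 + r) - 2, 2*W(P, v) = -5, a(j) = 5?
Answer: -16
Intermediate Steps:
W(P, v) = -5/2 (W(P, v) = (1/2)*(-5) = -5/2)
R(r, k) = -7 + r
Y = -4 (Y = 2*(-2) = -4)
Y*R(11, W(5, a(-5))) = -4*(-7 + 11) = -4*4 = -16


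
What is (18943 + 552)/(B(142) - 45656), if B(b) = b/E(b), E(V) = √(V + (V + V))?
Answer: -1335095580/3126705433 - 19495*√426/6253410866 ≈ -0.42706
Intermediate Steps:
E(V) = √3*√V (E(V) = √(V + 2*V) = √(3*V) = √3*√V)
B(b) = √3*√b/3 (B(b) = b/((√3*√b)) = b*(√3/(3*√b)) = √3*√b/3)
(18943 + 552)/(B(142) - 45656) = (18943 + 552)/(√3*√142/3 - 45656) = 19495/(√426/3 - 45656) = 19495/(-45656 + √426/3)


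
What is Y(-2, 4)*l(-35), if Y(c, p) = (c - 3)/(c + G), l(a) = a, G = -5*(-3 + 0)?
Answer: 175/13 ≈ 13.462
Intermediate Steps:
G = 15 (G = -5*(-3) = 15)
Y(c, p) = (-3 + c)/(15 + c) (Y(c, p) = (c - 3)/(c + 15) = (-3 + c)/(15 + c))
Y(-2, 4)*l(-35) = ((-3 - 2)/(15 - 2))*(-35) = (-5/13)*(-35) = ((1/13)*(-5))*(-35) = -5/13*(-35) = 175/13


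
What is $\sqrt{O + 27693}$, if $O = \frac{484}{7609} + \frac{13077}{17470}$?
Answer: $\frac{\sqrt{489354650780559522490}}{132929230} \approx 166.41$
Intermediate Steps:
$O = \frac{107958373}{132929230}$ ($O = 484 \cdot \frac{1}{7609} + 13077 \cdot \frac{1}{17470} = \frac{484}{7609} + \frac{13077}{17470} = \frac{107958373}{132929230} \approx 0.81215$)
$\sqrt{O + 27693} = \sqrt{\frac{107958373}{132929230} + 27693} = \sqrt{\frac{3681317124763}{132929230}} = \frac{\sqrt{489354650780559522490}}{132929230}$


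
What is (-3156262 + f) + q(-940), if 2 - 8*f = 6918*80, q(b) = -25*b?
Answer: -12807767/4 ≈ -3.2019e+6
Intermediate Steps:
f = -276719/4 (f = ¼ - 3459*80/4 = ¼ - ⅛*553440 = ¼ - 69180 = -276719/4 ≈ -69180.)
(-3156262 + f) + q(-940) = (-3156262 - 276719/4) - 25*(-940) = -12901767/4 + 23500 = -12807767/4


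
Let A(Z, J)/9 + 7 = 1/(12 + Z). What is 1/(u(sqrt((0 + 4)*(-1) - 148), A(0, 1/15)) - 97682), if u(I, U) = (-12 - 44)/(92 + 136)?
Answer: -57/5567888 ≈ -1.0237e-5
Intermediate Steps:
A(Z, J) = -63 + 9/(12 + Z)
u(I, U) = -14/57 (u(I, U) = -56/228 = -56*1/228 = -14/57)
1/(u(sqrt((0 + 4)*(-1) - 148), A(0, 1/15)) - 97682) = 1/(-14/57 - 97682) = 1/(-5567888/57) = -57/5567888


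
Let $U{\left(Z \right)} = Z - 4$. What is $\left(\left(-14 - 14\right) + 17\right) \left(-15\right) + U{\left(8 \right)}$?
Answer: $169$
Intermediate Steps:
$U{\left(Z \right)} = -4 + Z$ ($U{\left(Z \right)} = Z - 4 = -4 + Z$)
$\left(\left(-14 - 14\right) + 17\right) \left(-15\right) + U{\left(8 \right)} = \left(\left(-14 - 14\right) + 17\right) \left(-15\right) + \left(-4 + 8\right) = \left(-28 + 17\right) \left(-15\right) + 4 = \left(-11\right) \left(-15\right) + 4 = 165 + 4 = 169$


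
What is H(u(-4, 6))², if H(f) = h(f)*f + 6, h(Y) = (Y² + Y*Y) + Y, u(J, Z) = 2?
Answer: 676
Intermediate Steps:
h(Y) = Y + 2*Y² (h(Y) = (Y² + Y²) + Y = 2*Y² + Y = Y + 2*Y²)
H(f) = 6 + f²*(1 + 2*f) (H(f) = (f*(1 + 2*f))*f + 6 = f²*(1 + 2*f) + 6 = 6 + f²*(1 + 2*f))
H(u(-4, 6))² = (6 + 2²*(1 + 2*2))² = (6 + 4*(1 + 4))² = (6 + 4*5)² = (6 + 20)² = 26² = 676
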